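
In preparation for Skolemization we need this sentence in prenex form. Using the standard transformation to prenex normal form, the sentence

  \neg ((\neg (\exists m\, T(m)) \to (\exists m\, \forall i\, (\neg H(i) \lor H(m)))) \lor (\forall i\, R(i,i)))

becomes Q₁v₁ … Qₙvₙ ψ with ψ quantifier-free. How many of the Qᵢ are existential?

Eliminate → and ↔ using ¬ and ∨.
  \neg (\neg \neg (\exists m\, T(m)) \lor (\exists m\, \forall i\, (\neg H(i) \lor H(m))) \lor (\forall i\, R(i,i)))
Push ¬ through the quantifiers and connectives to reach negation normal form:
  (\forall m\, \neg T(m)) \land (\forall m\, \exists i\, (H(i) \land \neg H(m))) \land (\exists i\, \neg R(i,i))
Standardize variables apart so no two quantifiers bind the same name: m↦z, i↦y1.
  (\forall m\, \neg T(m)) \land (\forall z\, \exists i\, (H(i) \land \neg H(z))) \land (\exists y1\, \neg R(y1,y1))
Finally move all quantifiers to the prefix:
  \forall m\, \forall z\, \exists i\, \exists y1\, (\neg T(m) \land H(i) \land \neg H(z) \land \neg R(y1,y1))
The prefix is \forall m \forall z \exists i \exists y1: 2 universal, 2 existential.

2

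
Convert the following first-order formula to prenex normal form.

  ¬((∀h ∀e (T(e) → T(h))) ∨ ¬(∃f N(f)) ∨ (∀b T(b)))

First replace A → B with ¬A ∨ B.
  ¬((∀h ∀e (¬T(e) ∨ T(h))) ∨ ¬(∃f N(f)) ∨ (∀b T(b)))
Drive negations inward (¬∀x A ≡ ∃x ¬A, ¬∃x A ≡ ∀x ¬A, De Morgan for ∧/∨):
  (∃h ∃e (T(e) ∧ ¬T(h))) ∧ (∃f N(f)) ∧ (∃b ¬T(b))
All bound variables are already distinct, so no renaming is needed.
Finally move all quantifiers to the prefix:
  ∃h ∃e ∃f ∃b (T(e) ∧ ¬T(h) ∧ N(f) ∧ ¬T(b))

∃h ∃e ∃f ∃b (T(e) ∧ ¬T(h) ∧ N(f) ∧ ¬T(b))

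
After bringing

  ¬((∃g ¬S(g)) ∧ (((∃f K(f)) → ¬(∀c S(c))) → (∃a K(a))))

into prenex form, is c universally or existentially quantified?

First replace A → B with ¬A ∨ B.
  ¬((∃g ¬S(g)) ∧ (¬(¬(∃f K(f)) ∨ ¬(∀c S(c))) ∨ (∃a K(a))))
Drive negations inward (¬∀x A ≡ ∃x ¬A, ¬∃x A ≡ ∀x ¬A, De Morgan for ∧/∨):
  (∀g S(g)) ∨ ((∀f ¬K(f)) ∨ (∃c ¬S(c))) ∧ (∀a ¬K(a))
All bound variables are already distinct, so no renaming is needed.
Pull the quantifiers to the front (each side's bound variable is not free in the other side):
  ∀g ∀f ∃c ∀a (S(g) ∨ (¬K(f) ∨ ¬S(c)) ∧ ¬K(a))
The quantifier ∀c sits under an odd number of negations (counting the antecedent side of each →), so it flips to ∃c.

existential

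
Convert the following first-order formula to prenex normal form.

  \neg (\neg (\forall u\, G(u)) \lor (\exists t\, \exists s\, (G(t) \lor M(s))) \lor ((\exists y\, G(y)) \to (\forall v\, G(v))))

\forall u\, \forall t\, \forall s\, \exists y\, \exists v\, (G(u) \land \neg G(t) \land \neg M(s) \land G(y) \land \neg G(v))

Eliminate → and ↔ using ¬ and ∨.
  \neg (\neg (\forall u\, G(u)) \lor (\exists t\, \exists s\, (G(t) \lor M(s))) \lor \neg (\exists y\, G(y)) \lor (\forall v\, G(v)))
Drive negations inward (¬∀x A ≡ ∃x ¬A, ¬∃x A ≡ ∀x ¬A, De Morgan for ∧/∨):
  (\forall u\, G(u)) \land (\forall t\, \forall s\, (\neg G(t) \land \neg M(s))) \land (\exists y\, G(y)) \land (\exists v\, \neg G(v))
Pull the quantifiers to the front (each side's bound variable is not free in the other side):
  \forall u\, \forall t\, \forall s\, \exists y\, \exists v\, (G(u) \land \neg G(t) \land \neg M(s) \land G(y) \land \neg G(v))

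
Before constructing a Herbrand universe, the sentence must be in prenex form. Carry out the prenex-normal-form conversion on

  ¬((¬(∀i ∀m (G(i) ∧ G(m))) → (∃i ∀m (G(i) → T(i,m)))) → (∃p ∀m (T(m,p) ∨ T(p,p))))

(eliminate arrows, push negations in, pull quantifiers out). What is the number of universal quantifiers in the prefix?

Rewrite implications/biconditionals: A → B as ¬A ∨ B.
  ¬(¬(¬¬(∀i ∀m (G(i) ∧ G(m))) ∨ (∃i ∀m (¬G(i) ∨ T(i,m)))) ∨ (∃p ∀m (T(m,p) ∨ T(p,p))))
Push ¬ through the quantifiers and connectives to reach negation normal form:
  ((∀i ∀m (G(i) ∧ G(m))) ∨ (∃i ∀m (¬G(i) ∨ T(i,m)))) ∧ (∀p ∃m (¬T(m,p) ∧ ¬T(p,p)))
Rename bound variables to avoid capture: i↦w1, m↦x1, m↦r.
  ((∀i ∀m (G(i) ∧ G(m))) ∨ (∃w1 ∀x1 (¬G(w1) ∨ T(w1,x1)))) ∧ (∀p ∃r (¬T(r,p) ∧ ¬T(p,p)))
Finally move all quantifiers to the prefix:
  ∀i ∀m ∃w1 ∀x1 ∀p ∃r ((G(i) ∧ G(m) ∨ ¬G(w1) ∨ T(w1,x1)) ∧ ¬T(r,p) ∧ ¬T(p,p))
The prefix is ∀i ∀m ∃w1 ∀x1 ∀p ∃r: 4 universal, 2 existential.

4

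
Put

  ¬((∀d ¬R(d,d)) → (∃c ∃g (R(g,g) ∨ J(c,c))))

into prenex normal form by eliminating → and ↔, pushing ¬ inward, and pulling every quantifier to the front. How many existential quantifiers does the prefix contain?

Eliminate → and ↔ using ¬ and ∨.
  ¬(¬(∀d ¬R(d,d)) ∨ (∃c ∃g (R(g,g) ∨ J(c,c))))
Move each ¬ inward, flipping quantifiers it crosses:
  (∀d ¬R(d,d)) ∧ (∀c ∀g (¬R(g,g) ∧ ¬J(c,c)))
All bound variables are already distinct, so no renaming is needed.
Extract every quantifier outward, since the variables are now distinct and don't occur free across branches:
  ∀d ∀c ∀g (¬R(d,d) ∧ ¬R(g,g) ∧ ¬J(c,c))
The prefix is ∀d ∀c ∀g: 3 universal, 0 existential.

0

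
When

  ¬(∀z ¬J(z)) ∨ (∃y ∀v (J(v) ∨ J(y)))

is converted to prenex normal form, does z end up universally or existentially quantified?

existential

Move each ¬ inward, flipping quantifiers it crosses:
  (∃z J(z)) ∨ (∃y ∀v (J(v) ∨ J(y)))
All bound variables are already distinct, so no renaming is needed.
Pull the quantifiers to the front (each side's bound variable is not free in the other side):
  ∃z ∃y ∀v (J(z) ∨ J(v) ∨ J(y))
The quantifier ∀z sits under an odd number of negations, so it flips to ∃z.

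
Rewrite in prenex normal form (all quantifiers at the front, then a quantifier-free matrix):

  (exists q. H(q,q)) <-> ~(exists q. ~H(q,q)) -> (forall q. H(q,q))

forall q. exists p. forall y1. forall u. exists a. exists u1. ((~H(q,q) | ~H(p,p) | H(y1,y1)) & (H(u,u) & ~H(a,a) | H(u1,u1)))

Rewrite implications/biconditionals: A → B as ¬A ∨ B; A ↔ B as (¬A ∨ B) ∧ (¬B ∨ A).
  (~(exists q. H(q,q)) | ~~(exists q. ~H(q,q)) | (forall q. H(q,q))) & (~(~~(exists q. ~H(q,q)) | (forall q. H(q,q))) | (exists q. H(q,q)))
Drive negations inward (¬∀x A ≡ ∃x ¬A, ¬∃x A ≡ ∀x ¬A, De Morgan for ∧/∨):
  ((forall q. ~H(q,q)) | (exists q. ~H(q,q)) | (forall q. H(q,q))) & ((forall q. H(q,q)) & (exists q. ~H(q,q)) | (exists q. H(q,q)))
Standardize variables apart so no two quantifiers bind the same name: q↦p, q↦y1, q↦u, q↦a, q↦u1.
  ((forall q. ~H(q,q)) | (exists p. ~H(p,p)) | (forall y1. H(y1,y1))) & ((forall u. H(u,u)) & (exists a. ~H(a,a)) | (exists u1. H(u1,u1)))
Pull the quantifiers to the front (each side's bound variable is not free in the other side):
  forall q. exists p. forall y1. forall u. exists a. exists u1. ((~H(q,q) | ~H(p,p) | H(y1,y1)) & (H(u,u) & ~H(a,a) | H(u1,u1)))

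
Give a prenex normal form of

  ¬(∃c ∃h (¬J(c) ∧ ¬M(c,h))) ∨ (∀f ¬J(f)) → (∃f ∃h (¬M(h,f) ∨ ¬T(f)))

Rewrite implications/biconditionals: A → B as ¬A ∨ B.
  ¬(¬(∃c ∃h (¬J(c) ∧ ¬M(c,h))) ∨ (∀f ¬J(f))) ∨ (∃f ∃h (¬M(h,f) ∨ ¬T(f)))
Move each ¬ inward, flipping quantifiers it crosses:
  (∃c ∃h (¬J(c) ∧ ¬M(c,h))) ∧ (∃f J(f)) ∨ (∃f ∃h (¬M(h,f) ∨ ¬T(f)))
Rename bound variables to avoid capture: f↦a, h↦b.
  (∃c ∃h (¬J(c) ∧ ¬M(c,h))) ∧ (∃f J(f)) ∨ (∃a ∃b (¬M(b,a) ∨ ¬T(a)))
Extract every quantifier outward, since the variables are now distinct and don't occur free across branches:
  ∃c ∃h ∃f ∃a ∃b (¬J(c) ∧ ¬M(c,h) ∧ J(f) ∨ ¬M(b,a) ∨ ¬T(a))

∃c ∃h ∃f ∃a ∃b (¬J(c) ∧ ¬M(c,h) ∧ J(f) ∨ ¬M(b,a) ∨ ¬T(a))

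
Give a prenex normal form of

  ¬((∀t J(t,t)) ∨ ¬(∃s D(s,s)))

Drive negations inward (¬∀x A ≡ ∃x ¬A, ¬∃x A ≡ ∀x ¬A, De Morgan for ∧/∨):
  (∃t ¬J(t,t)) ∧ (∃s D(s,s))
Pull the quantifiers to the front (each side's bound variable is not free in the other side):
  ∃t ∃s (¬J(t,t) ∧ D(s,s))

∃t ∃s (¬J(t,t) ∧ D(s,s))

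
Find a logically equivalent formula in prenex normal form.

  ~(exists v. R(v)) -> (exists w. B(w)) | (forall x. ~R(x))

Eliminate → and ↔ using ¬ and ∨.
  ~~(exists v. R(v)) | (exists w. B(w)) | (forall x. ~R(x))
Move each ¬ inward, flipping quantifiers it crosses:
  (exists v. R(v)) | (exists w. B(w)) | (forall x. ~R(x))
All bound variables are already distinct, so no renaming is needed.
Extract every quantifier outward, since the variables are now distinct and don't occur free across branches:
  exists v. exists w. forall x. (R(v) | B(w) | ~R(x))

exists v. exists w. forall x. (R(v) | B(w) | ~R(x))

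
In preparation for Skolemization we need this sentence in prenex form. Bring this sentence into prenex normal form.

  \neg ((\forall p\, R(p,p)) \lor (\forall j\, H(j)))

\exists p\, \exists j\, (\neg R(p,p) \land \neg H(j))

Drive negations inward (¬∀x A ≡ ∃x ¬A, ¬∃x A ≡ ∀x ¬A, De Morgan for ∧/∨):
  (\exists p\, \neg R(p,p)) \land (\exists j\, \neg H(j))
Extract every quantifier outward, since the variables are now distinct and don't occur free across branches:
  \exists p\, \exists j\, (\neg R(p,p) \land \neg H(j))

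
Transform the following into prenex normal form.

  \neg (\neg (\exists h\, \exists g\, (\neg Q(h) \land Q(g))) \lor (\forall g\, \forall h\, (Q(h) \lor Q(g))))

\exists h\, \exists g\, \exists a\, \exists q\, (\neg Q(h) \land Q(g) \land \neg Q(q) \land \neg Q(a))

Move each ¬ inward, flipping quantifiers it crosses:
  (\exists h\, \exists g\, (\neg Q(h) \land Q(g))) \land (\exists g\, \exists h\, (\neg Q(h) \land \neg Q(g)))
Give each quantifier a distinct variable: g↦a, h↦q.
  (\exists h\, \exists g\, (\neg Q(h) \land Q(g))) \land (\exists a\, \exists q\, (\neg Q(q) \land \neg Q(a)))
Finally move all quantifiers to the prefix:
  \exists h\, \exists g\, \exists a\, \exists q\, (\neg Q(h) \land Q(g) \land \neg Q(q) \land \neg Q(a))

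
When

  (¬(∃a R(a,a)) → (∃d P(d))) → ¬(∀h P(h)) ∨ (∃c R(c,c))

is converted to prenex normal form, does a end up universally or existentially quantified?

universal

Rewrite implications/biconditionals: A → B as ¬A ∨ B.
  ¬(¬¬(∃a R(a,a)) ∨ (∃d P(d))) ∨ ¬(∀h P(h)) ∨ (∃c R(c,c))
Drive negations inward (¬∀x A ≡ ∃x ¬A, ¬∃x A ≡ ∀x ¬A, De Morgan for ∧/∨):
  (∀a ¬R(a,a)) ∧ (∀d ¬P(d)) ∨ (∃h ¬P(h)) ∨ (∃c R(c,c))
All bound variables are already distinct, so no renaming is needed.
Extract every quantifier outward, since the variables are now distinct and don't occur free across branches:
  ∀a ∀d ∃h ∃c (¬R(a,a) ∧ ¬P(d) ∨ ¬P(h) ∨ R(c,c))
The quantifier ∃a sits under an odd number of negations (counting the antecedent side of each →), so it flips to ∀a.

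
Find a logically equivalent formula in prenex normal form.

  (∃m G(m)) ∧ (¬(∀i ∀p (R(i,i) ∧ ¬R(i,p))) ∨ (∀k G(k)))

Push ¬ through the quantifiers and connectives to reach negation normal form:
  (∃m G(m)) ∧ ((∃i ∃p (¬R(i,i) ∨ R(i,p))) ∨ (∀k G(k)))
Finally move all quantifiers to the prefix:
  ∃m ∃i ∃p ∀k (G(m) ∧ (¬R(i,i) ∨ R(i,p) ∨ G(k)))

∃m ∃i ∃p ∀k (G(m) ∧ (¬R(i,i) ∨ R(i,p) ∨ G(k)))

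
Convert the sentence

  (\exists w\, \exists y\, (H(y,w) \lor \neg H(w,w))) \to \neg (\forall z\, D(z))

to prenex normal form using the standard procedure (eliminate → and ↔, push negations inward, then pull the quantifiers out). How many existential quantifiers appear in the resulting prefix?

Eliminate → and ↔ using ¬ and ∨.
  \neg (\exists w\, \exists y\, (H(y,w) \lor \neg H(w,w))) \lor \neg (\forall z\, D(z))
Drive negations inward (¬∀x A ≡ ∃x ¬A, ¬∃x A ≡ ∀x ¬A, De Morgan for ∧/∨):
  (\forall w\, \forall y\, (\neg H(y,w) \land H(w,w))) \lor (\exists z\, \neg D(z))
Pull the quantifiers to the front (each side's bound variable is not free in the other side):
  \forall w\, \forall y\, \exists z\, (\neg H(y,w) \land H(w,w) \lor \neg D(z))
The prefix is \forall w \forall y \exists z: 2 universal, 1 existential.

1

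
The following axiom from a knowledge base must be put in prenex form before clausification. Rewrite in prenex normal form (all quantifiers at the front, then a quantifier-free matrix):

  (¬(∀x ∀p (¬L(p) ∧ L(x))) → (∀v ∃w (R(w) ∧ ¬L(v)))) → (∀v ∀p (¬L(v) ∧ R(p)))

∃x ∃p ∃v ∀w ∀r ∀y1 ((L(p) ∨ ¬L(x)) ∧ (¬R(w) ∨ L(v)) ∨ ¬L(r) ∧ R(y1))

Rewrite implications/biconditionals: A → B as ¬A ∨ B.
  ¬(¬¬(∀x ∀p (¬L(p) ∧ L(x))) ∨ (∀v ∃w (R(w) ∧ ¬L(v)))) ∨ (∀v ∀p (¬L(v) ∧ R(p)))
Move each ¬ inward, flipping quantifiers it crosses:
  (∃x ∃p (L(p) ∨ ¬L(x))) ∧ (∃v ∀w (¬R(w) ∨ L(v))) ∨ (∀v ∀p (¬L(v) ∧ R(p)))
Rename bound variables to avoid capture: v↦r, p↦y1.
  (∃x ∃p (L(p) ∨ ¬L(x))) ∧ (∃v ∀w (¬R(w) ∨ L(v))) ∨ (∀r ∀y1 (¬L(r) ∧ R(y1)))
Pull the quantifiers to the front (each side's bound variable is not free in the other side):
  ∃x ∃p ∃v ∀w ∀r ∀y1 ((L(p) ∨ ¬L(x)) ∧ (¬R(w) ∨ L(v)) ∨ ¬L(r) ∧ R(y1))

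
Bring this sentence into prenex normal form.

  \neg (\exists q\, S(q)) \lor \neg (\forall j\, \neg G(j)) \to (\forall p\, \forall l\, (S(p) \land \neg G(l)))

First replace A → B with ¬A ∨ B.
  \neg (\neg (\exists q\, S(q)) \lor \neg (\forall j\, \neg G(j))) \lor (\forall p\, \forall l\, (S(p) \land \neg G(l)))
Push ¬ through the quantifiers and connectives to reach negation normal form:
  (\exists q\, S(q)) \land (\forall j\, \neg G(j)) \lor (\forall p\, \forall l\, (S(p) \land \neg G(l)))
Pull the quantifiers to the front (each side's bound variable is not free in the other side):
  \exists q\, \forall j\, \forall p\, \forall l\, (S(q) \land \neg G(j) \lor S(p) \land \neg G(l))

\exists q\, \forall j\, \forall p\, \forall l\, (S(q) \land \neg G(j) \lor S(p) \land \neg G(l))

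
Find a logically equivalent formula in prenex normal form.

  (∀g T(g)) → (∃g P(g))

Eliminate → and ↔ using ¬ and ∨.
  ¬(∀g T(g)) ∨ (∃g P(g))
Push ¬ through the quantifiers and connectives to reach negation normal form:
  (∃g ¬T(g)) ∨ (∃g P(g))
Standardize variables apart so no two quantifiers bind the same name: g↦w1.
  (∃g ¬T(g)) ∨ (∃w1 P(w1))
Finally move all quantifiers to the prefix:
  ∃g ∃w1 (¬T(g) ∨ P(w1))

∃g ∃w1 (¬T(g) ∨ P(w1))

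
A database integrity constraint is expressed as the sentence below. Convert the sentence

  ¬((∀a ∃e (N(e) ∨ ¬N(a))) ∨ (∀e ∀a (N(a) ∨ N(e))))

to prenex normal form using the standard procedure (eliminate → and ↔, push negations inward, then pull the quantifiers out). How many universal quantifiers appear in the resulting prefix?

1

Push ¬ through the quantifiers and connectives to reach negation normal form:
  (∃a ∀e (¬N(e) ∧ N(a))) ∧ (∃e ∃a (¬N(a) ∧ ¬N(e)))
Give each quantifier a distinct variable: e↦v1, a↦t.
  (∃a ∀e (¬N(e) ∧ N(a))) ∧ (∃v1 ∃t (¬N(t) ∧ ¬N(v1)))
Pull the quantifiers to the front (each side's bound variable is not free in the other side):
  ∃a ∀e ∃v1 ∃t (¬N(e) ∧ N(a) ∧ ¬N(t) ∧ ¬N(v1))
The prefix is ∃a ∀e ∃v1 ∃t: 1 universal, 3 existential.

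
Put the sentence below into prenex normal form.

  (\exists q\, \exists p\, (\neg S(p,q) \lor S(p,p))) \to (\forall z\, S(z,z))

First replace A → B with ¬A ∨ B.
  \neg (\exists q\, \exists p\, (\neg S(p,q) \lor S(p,p))) \lor (\forall z\, S(z,z))
Push ¬ through the quantifiers and connectives to reach negation normal form:
  (\forall q\, \forall p\, (S(p,q) \land \neg S(p,p))) \lor (\forall z\, S(z,z))
Extract every quantifier outward, since the variables are now distinct and don't occur free across branches:
  \forall q\, \forall p\, \forall z\, (S(p,q) \land \neg S(p,p) \lor S(z,z))

\forall q\, \forall p\, \forall z\, (S(p,q) \land \neg S(p,p) \lor S(z,z))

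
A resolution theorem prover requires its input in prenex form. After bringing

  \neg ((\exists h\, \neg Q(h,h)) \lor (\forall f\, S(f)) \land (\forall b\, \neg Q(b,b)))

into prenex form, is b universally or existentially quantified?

existential

Move each ¬ inward, flipping quantifiers it crosses:
  (\forall h\, Q(h,h)) \land ((\exists f\, \neg S(f)) \lor (\exists b\, Q(b,b)))
Extract every quantifier outward, since the variables are now distinct and don't occur free across branches:
  \forall h\, \exists f\, \exists b\, (Q(h,h) \land (\neg S(f) \lor Q(b,b)))
The quantifier \forall b sits under an odd number of negations, so it flips to \exists b.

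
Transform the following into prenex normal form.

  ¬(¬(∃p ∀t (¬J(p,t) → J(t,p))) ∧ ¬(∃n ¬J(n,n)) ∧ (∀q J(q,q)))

Rewrite implications/biconditionals: A → B as ¬A ∨ B.
  ¬(¬(∃p ∀t (¬¬J(p,t) ∨ J(t,p))) ∧ ¬(∃n ¬J(n,n)) ∧ (∀q J(q,q)))
Push ¬ through the quantifiers and connectives to reach negation normal form:
  (∃p ∀t (J(p,t) ∨ J(t,p))) ∨ (∃n ¬J(n,n)) ∨ (∃q ¬J(q,q))
All bound variables are already distinct, so no renaming is needed.
Finally move all quantifiers to the prefix:
  ∃p ∀t ∃n ∃q (J(p,t) ∨ J(t,p) ∨ ¬J(n,n) ∨ ¬J(q,q))

∃p ∀t ∃n ∃q (J(p,t) ∨ J(t,p) ∨ ¬J(n,n) ∨ ¬J(q,q))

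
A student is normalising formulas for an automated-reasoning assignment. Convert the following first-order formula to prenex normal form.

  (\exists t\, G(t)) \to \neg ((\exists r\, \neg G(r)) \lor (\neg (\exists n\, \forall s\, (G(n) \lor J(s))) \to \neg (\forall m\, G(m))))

Rewrite implications/biconditionals: A → B as ¬A ∨ B.
  \neg (\exists t\, G(t)) \lor \neg ((\exists r\, \neg G(r)) \lor \neg \neg (\exists n\, \forall s\, (G(n) \lor J(s))) \lor \neg (\forall m\, G(m)))
Push ¬ through the quantifiers and connectives to reach negation normal form:
  (\forall t\, \neg G(t)) \lor (\forall r\, G(r)) \land (\forall n\, \exists s\, (\neg G(n) \land \neg J(s))) \land (\forall m\, G(m))
Pull the quantifiers to the front (each side's bound variable is not free in the other side):
  \forall t\, \forall r\, \forall n\, \exists s\, \forall m\, (\neg G(t) \lor G(r) \land \neg G(n) \land \neg J(s) \land G(m))

\forall t\, \forall r\, \forall n\, \exists s\, \forall m\, (\neg G(t) \lor G(r) \land \neg G(n) \land \neg J(s) \land G(m))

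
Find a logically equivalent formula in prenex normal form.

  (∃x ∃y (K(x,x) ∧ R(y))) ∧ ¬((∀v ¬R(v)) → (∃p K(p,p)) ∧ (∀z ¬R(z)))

∃x ∃y ∀v ∀p ∃z (K(x,x) ∧ R(y) ∧ ¬R(v) ∧ (¬K(p,p) ∨ R(z)))

Eliminate → and ↔ using ¬ and ∨.
  (∃x ∃y (K(x,x) ∧ R(y))) ∧ ¬(¬(∀v ¬R(v)) ∨ (∃p K(p,p)) ∧ (∀z ¬R(z)))
Push ¬ through the quantifiers and connectives to reach negation normal form:
  (∃x ∃y (K(x,x) ∧ R(y))) ∧ (∀v ¬R(v)) ∧ ((∀p ¬K(p,p)) ∨ (∃z R(z)))
All bound variables are already distinct, so no renaming is needed.
Extract every quantifier outward, since the variables are now distinct and don't occur free across branches:
  ∃x ∃y ∀v ∀p ∃z (K(x,x) ∧ R(y) ∧ ¬R(v) ∧ (¬K(p,p) ∨ R(z)))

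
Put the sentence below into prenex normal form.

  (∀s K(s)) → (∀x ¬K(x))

Eliminate → and ↔ using ¬ and ∨.
  ¬(∀s K(s)) ∨ (∀x ¬K(x))
Push ¬ through the quantifiers and connectives to reach negation normal form:
  (∃s ¬K(s)) ∨ (∀x ¬K(x))
All bound variables are already distinct, so no renaming is needed.
Pull the quantifiers to the front (each side's bound variable is not free in the other side):
  ∃s ∀x (¬K(s) ∨ ¬K(x))

∃s ∀x (¬K(s) ∨ ¬K(x))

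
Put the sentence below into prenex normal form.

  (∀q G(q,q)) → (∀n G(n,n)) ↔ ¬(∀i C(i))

∀q ∃n ∃i ∀y ∃p ∀w ((G(q,q) ∧ ¬G(n,n) ∨ ¬C(i)) ∧ (C(y) ∨ ¬G(p,p) ∨ G(w,w)))

First replace A → B with ¬A ∨ B; A ↔ B as (¬A ∨ B) ∧ (¬B ∨ A).
  (¬(¬(∀q G(q,q)) ∨ (∀n G(n,n))) ∨ ¬(∀i C(i))) ∧ (¬¬(∀i C(i)) ∨ ¬(∀q G(q,q)) ∨ (∀n G(n,n)))
Move each ¬ inward, flipping quantifiers it crosses:
  ((∀q G(q,q)) ∧ (∃n ¬G(n,n)) ∨ (∃i ¬C(i))) ∧ ((∀i C(i)) ∨ (∃q ¬G(q,q)) ∨ (∀n G(n,n)))
Standardize variables apart so no two quantifiers bind the same name: i↦y, q↦p, n↦w.
  ((∀q G(q,q)) ∧ (∃n ¬G(n,n)) ∨ (∃i ¬C(i))) ∧ ((∀y C(y)) ∨ (∃p ¬G(p,p)) ∨ (∀w G(w,w)))
Extract every quantifier outward, since the variables are now distinct and don't occur free across branches:
  ∀q ∃n ∃i ∀y ∃p ∀w ((G(q,q) ∧ ¬G(n,n) ∨ ¬C(i)) ∧ (C(y) ∨ ¬G(p,p) ∨ G(w,w)))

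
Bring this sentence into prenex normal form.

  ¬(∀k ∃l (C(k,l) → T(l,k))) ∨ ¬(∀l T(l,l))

First replace A → B with ¬A ∨ B.
  ¬(∀k ∃l (¬C(k,l) ∨ T(l,k))) ∨ ¬(∀l T(l,l))
Move each ¬ inward, flipping quantifiers it crosses:
  (∃k ∀l (C(k,l) ∧ ¬T(l,k))) ∨ (∃l ¬T(l,l))
Give each quantifier a distinct variable: l↦p.
  (∃k ∀l (C(k,l) ∧ ¬T(l,k))) ∨ (∃p ¬T(p,p))
Extract every quantifier outward, since the variables are now distinct and don't occur free across branches:
  ∃k ∀l ∃p (C(k,l) ∧ ¬T(l,k) ∨ ¬T(p,p))

∃k ∀l ∃p (C(k,l) ∧ ¬T(l,k) ∨ ¬T(p,p))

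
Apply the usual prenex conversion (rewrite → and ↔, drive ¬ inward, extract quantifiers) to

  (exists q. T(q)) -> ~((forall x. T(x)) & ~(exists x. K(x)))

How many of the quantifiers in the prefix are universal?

1

Rewrite implications/biconditionals: A → B as ¬A ∨ B.
  ~(exists q. T(q)) | ~((forall x. T(x)) & ~(exists x. K(x)))
Push ¬ through the quantifiers and connectives to reach negation normal form:
  (forall q. ~T(q)) | (exists x. ~T(x)) | (exists x. K(x))
Standardize variables apart so no two quantifiers bind the same name: x↦y.
  (forall q. ~T(q)) | (exists x. ~T(x)) | (exists y. K(y))
Pull the quantifiers to the front (each side's bound variable is not free in the other side):
  forall q. exists x. exists y. (~T(q) | ~T(x) | K(y))
The prefix is forall q exists x exists y: 1 universal, 2 existential.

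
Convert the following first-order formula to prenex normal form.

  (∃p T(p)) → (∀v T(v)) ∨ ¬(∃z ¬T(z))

∀p ∀v ∀z (¬T(p) ∨ T(v) ∨ T(z))

First replace A → B with ¬A ∨ B.
  ¬(∃p T(p)) ∨ (∀v T(v)) ∨ ¬(∃z ¬T(z))
Push ¬ through the quantifiers and connectives to reach negation normal form:
  (∀p ¬T(p)) ∨ (∀v T(v)) ∨ (∀z T(z))
All bound variables are already distinct, so no renaming is needed.
Extract every quantifier outward, since the variables are now distinct and don't occur free across branches:
  ∀p ∀v ∀z (¬T(p) ∨ T(v) ∨ T(z))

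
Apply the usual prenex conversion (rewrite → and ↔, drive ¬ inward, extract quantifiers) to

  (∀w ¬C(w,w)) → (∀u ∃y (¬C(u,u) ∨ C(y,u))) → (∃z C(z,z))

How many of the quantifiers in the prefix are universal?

1

First replace A → B with ¬A ∨ B.
  ¬(∀w ¬C(w,w)) ∨ ¬(∀u ∃y (¬C(u,u) ∨ C(y,u))) ∨ (∃z C(z,z))
Drive negations inward (¬∀x A ≡ ∃x ¬A, ¬∃x A ≡ ∀x ¬A, De Morgan for ∧/∨):
  (∃w C(w,w)) ∨ (∃u ∀y (C(u,u) ∧ ¬C(y,u))) ∨ (∃z C(z,z))
Pull the quantifiers to the front (each side's bound variable is not free in the other side):
  ∃w ∃u ∀y ∃z (C(w,w) ∨ C(u,u) ∧ ¬C(y,u) ∨ C(z,z))
The prefix is ∃w ∃u ∀y ∃z: 1 universal, 3 existential.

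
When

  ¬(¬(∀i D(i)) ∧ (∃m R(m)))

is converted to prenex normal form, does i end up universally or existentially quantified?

Push ¬ through the quantifiers and connectives to reach negation normal form:
  (∀i D(i)) ∨ (∀m ¬R(m))
Extract every quantifier outward, since the variables are now distinct and don't occur free across branches:
  ∀i ∀m (D(i) ∨ ¬R(m))
The quantifier ∀i sits under an even number of negations, so it remains universal.

universal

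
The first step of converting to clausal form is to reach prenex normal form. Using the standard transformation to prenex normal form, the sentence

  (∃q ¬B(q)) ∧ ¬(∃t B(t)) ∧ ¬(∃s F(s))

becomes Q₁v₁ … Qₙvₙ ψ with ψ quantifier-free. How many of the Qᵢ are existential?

1

Push ¬ through the quantifiers and connectives to reach negation normal form:
  (∃q ¬B(q)) ∧ (∀t ¬B(t)) ∧ (∀s ¬F(s))
Finally move all quantifiers to the prefix:
  ∃q ∀t ∀s (¬B(q) ∧ ¬B(t) ∧ ¬F(s))
The prefix is ∃q ∀t ∀s: 2 universal, 1 existential.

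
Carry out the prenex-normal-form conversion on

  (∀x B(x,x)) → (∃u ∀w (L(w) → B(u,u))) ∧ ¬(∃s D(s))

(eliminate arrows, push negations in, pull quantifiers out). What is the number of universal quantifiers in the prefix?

2

Rewrite implications/biconditionals: A → B as ¬A ∨ B.
  ¬(∀x B(x,x)) ∨ (∃u ∀w (¬L(w) ∨ B(u,u))) ∧ ¬(∃s D(s))
Push ¬ through the quantifiers and connectives to reach negation normal form:
  (∃x ¬B(x,x)) ∨ (∃u ∀w (¬L(w) ∨ B(u,u))) ∧ (∀s ¬D(s))
All bound variables are already distinct, so no renaming is needed.
Pull the quantifiers to the front (each side's bound variable is not free in the other side):
  ∃x ∃u ∀w ∀s (¬B(x,x) ∨ (¬L(w) ∨ B(u,u)) ∧ ¬D(s))
The prefix is ∃x ∃u ∀w ∀s: 2 universal, 2 existential.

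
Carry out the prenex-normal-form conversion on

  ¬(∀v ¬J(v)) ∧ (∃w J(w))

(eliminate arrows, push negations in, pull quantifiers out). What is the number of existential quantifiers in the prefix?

2

Move each ¬ inward, flipping quantifiers it crosses:
  (∃v J(v)) ∧ (∃w J(w))
Finally move all quantifiers to the prefix:
  ∃v ∃w (J(v) ∧ J(w))
The prefix is ∃v ∃w: 0 universal, 2 existential.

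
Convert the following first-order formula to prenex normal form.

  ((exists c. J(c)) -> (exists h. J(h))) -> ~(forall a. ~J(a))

Rewrite implications/biconditionals: A → B as ¬A ∨ B.
  ~(~(exists c. J(c)) | (exists h. J(h))) | ~(forall a. ~J(a))
Push ¬ through the quantifiers and connectives to reach negation normal form:
  (exists c. J(c)) & (forall h. ~J(h)) | (exists a. J(a))
All bound variables are already distinct, so no renaming is needed.
Extract every quantifier outward, since the variables are now distinct and don't occur free across branches:
  exists c. forall h. exists a. (J(c) & ~J(h) | J(a))

exists c. forall h. exists a. (J(c) & ~J(h) | J(a))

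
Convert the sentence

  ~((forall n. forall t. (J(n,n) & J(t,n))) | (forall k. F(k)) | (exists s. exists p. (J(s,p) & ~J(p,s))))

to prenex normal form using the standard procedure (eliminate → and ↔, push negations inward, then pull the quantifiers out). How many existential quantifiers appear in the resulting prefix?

Move each ¬ inward, flipping quantifiers it crosses:
  (exists n. exists t. (~J(n,n) | ~J(t,n))) & (exists k. ~F(k)) & (forall s. forall p. (~J(s,p) | J(p,s)))
All bound variables are already distinct, so no renaming is needed.
Pull the quantifiers to the front (each side's bound variable is not free in the other side):
  exists n. exists t. exists k. forall s. forall p. ((~J(n,n) | ~J(t,n)) & ~F(k) & (~J(s,p) | J(p,s)))
The prefix is exists n exists t exists k forall s forall p: 2 universal, 3 existential.

3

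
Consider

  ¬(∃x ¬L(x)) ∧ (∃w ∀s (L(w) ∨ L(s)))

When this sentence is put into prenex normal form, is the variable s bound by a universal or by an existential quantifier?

Drive negations inward (¬∀x A ≡ ∃x ¬A, ¬∃x A ≡ ∀x ¬A, De Morgan for ∧/∨):
  (∀x L(x)) ∧ (∃w ∀s (L(w) ∨ L(s)))
All bound variables are already distinct, so no renaming is needed.
Finally move all quantifiers to the prefix:
  ∀x ∃w ∀s (L(x) ∧ (L(w) ∨ L(s)))
The quantifier ∀s sits under an even number of negations, so it remains universal.

universal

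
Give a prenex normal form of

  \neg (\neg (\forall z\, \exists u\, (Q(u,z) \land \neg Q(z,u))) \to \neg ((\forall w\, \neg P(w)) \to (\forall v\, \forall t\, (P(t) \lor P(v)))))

First replace A → B with ¬A ∨ B.
  \neg (\neg \neg (\forall z\, \exists u\, (Q(u,z) \land \neg Q(z,u))) \lor \neg (\neg (\forall w\, \neg P(w)) \lor (\forall v\, \forall t\, (P(t) \lor P(v)))))
Drive negations inward (¬∀x A ≡ ∃x ¬A, ¬∃x A ≡ ∀x ¬A, De Morgan for ∧/∨):
  (\exists z\, \forall u\, (\neg Q(u,z) \lor Q(z,u))) \land ((\exists w\, P(w)) \lor (\forall v\, \forall t\, (P(t) \lor P(v))))
All bound variables are already distinct, so no renaming is needed.
Finally move all quantifiers to the prefix:
  \exists z\, \forall u\, \exists w\, \forall v\, \forall t\, ((\neg Q(u,z) \lor Q(z,u)) \land (P(w) \lor P(t) \lor P(v)))

\exists z\, \forall u\, \exists w\, \forall v\, \forall t\, ((\neg Q(u,z) \lor Q(z,u)) \land (P(w) \lor P(t) \lor P(v)))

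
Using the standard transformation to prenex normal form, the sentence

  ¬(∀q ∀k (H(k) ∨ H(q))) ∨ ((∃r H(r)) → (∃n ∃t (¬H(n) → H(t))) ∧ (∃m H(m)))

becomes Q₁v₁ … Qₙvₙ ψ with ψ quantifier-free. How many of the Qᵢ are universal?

1

First replace A → B with ¬A ∨ B.
  ¬(∀q ∀k (H(k) ∨ H(q))) ∨ ¬(∃r H(r)) ∨ (∃n ∃t (¬¬H(n) ∨ H(t))) ∧ (∃m H(m))
Move each ¬ inward, flipping quantifiers it crosses:
  (∃q ∃k (¬H(k) ∧ ¬H(q))) ∨ (∀r ¬H(r)) ∨ (∃n ∃t (H(n) ∨ H(t))) ∧ (∃m H(m))
All bound variables are already distinct, so no renaming is needed.
Extract every quantifier outward, since the variables are now distinct and don't occur free across branches:
  ∃q ∃k ∀r ∃n ∃t ∃m (¬H(k) ∧ ¬H(q) ∨ ¬H(r) ∨ (H(n) ∨ H(t)) ∧ H(m))
The prefix is ∃q ∃k ∀r ∃n ∃t ∃m: 1 universal, 5 existential.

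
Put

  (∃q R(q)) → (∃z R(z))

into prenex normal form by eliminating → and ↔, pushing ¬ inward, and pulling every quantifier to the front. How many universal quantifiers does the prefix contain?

Rewrite implications/biconditionals: A → B as ¬A ∨ B.
  ¬(∃q R(q)) ∨ (∃z R(z))
Push ¬ through the quantifiers and connectives to reach negation normal form:
  (∀q ¬R(q)) ∨ (∃z R(z))
Pull the quantifiers to the front (each side's bound variable is not free in the other side):
  ∀q ∃z (¬R(q) ∨ R(z))
The prefix is ∀q ∃z: 1 universal, 1 existential.

1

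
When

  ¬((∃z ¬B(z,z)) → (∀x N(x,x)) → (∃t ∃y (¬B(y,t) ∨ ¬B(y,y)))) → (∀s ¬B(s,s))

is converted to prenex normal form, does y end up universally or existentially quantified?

Eliminate → and ↔ using ¬ and ∨.
  ¬¬(¬(∃z ¬B(z,z)) ∨ ¬(∀x N(x,x)) ∨ (∃t ∃y (¬B(y,t) ∨ ¬B(y,y)))) ∨ (∀s ¬B(s,s))
Drive negations inward (¬∀x A ≡ ∃x ¬A, ¬∃x A ≡ ∀x ¬A, De Morgan for ∧/∨):
  (∀z B(z,z)) ∨ (∃x ¬N(x,x)) ∨ (∃t ∃y (¬B(y,t) ∨ ¬B(y,y))) ∨ (∀s ¬B(s,s))
All bound variables are already distinct, so no renaming is needed.
Finally move all quantifiers to the prefix:
  ∀z ∃x ∃t ∃y ∀s (B(z,z) ∨ ¬N(x,x) ∨ ¬B(y,t) ∨ ¬B(y,y) ∨ ¬B(s,s))
The quantifier ∃y sits under an even number of negations (counting the antecedent side of each →), so it remains existential.

existential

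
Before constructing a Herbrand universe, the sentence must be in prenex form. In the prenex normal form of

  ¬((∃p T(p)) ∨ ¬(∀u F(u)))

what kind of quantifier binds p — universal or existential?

Push ¬ through the quantifiers and connectives to reach negation normal form:
  (∀p ¬T(p)) ∧ (∀u F(u))
Pull the quantifiers to the front (each side's bound variable is not free in the other side):
  ∀p ∀u (¬T(p) ∧ F(u))
The quantifier ∃p sits under an odd number of negations, so it flips to ∀p.

universal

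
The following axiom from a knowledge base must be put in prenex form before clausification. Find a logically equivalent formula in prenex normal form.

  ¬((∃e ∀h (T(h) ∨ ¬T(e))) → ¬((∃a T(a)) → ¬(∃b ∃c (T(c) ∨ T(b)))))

Eliminate → and ↔ using ¬ and ∨.
  ¬(¬(∃e ∀h (T(h) ∨ ¬T(e))) ∨ ¬(¬(∃a T(a)) ∨ ¬(∃b ∃c (T(c) ∨ T(b)))))
Push ¬ through the quantifiers and connectives to reach negation normal form:
  (∃e ∀h (T(h) ∨ ¬T(e))) ∧ ((∀a ¬T(a)) ∨ (∀b ∀c (¬T(c) ∧ ¬T(b))))
All bound variables are already distinct, so no renaming is needed.
Finally move all quantifiers to the prefix:
  ∃e ∀h ∀a ∀b ∀c ((T(h) ∨ ¬T(e)) ∧ (¬T(a) ∨ ¬T(c) ∧ ¬T(b)))

∃e ∀h ∀a ∀b ∀c ((T(h) ∨ ¬T(e)) ∧ (¬T(a) ∨ ¬T(c) ∧ ¬T(b)))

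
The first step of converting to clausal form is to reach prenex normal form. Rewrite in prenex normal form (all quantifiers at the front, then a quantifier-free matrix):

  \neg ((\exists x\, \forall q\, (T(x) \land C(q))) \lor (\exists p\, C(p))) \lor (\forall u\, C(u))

\forall x\, \exists q\, \forall p\, \forall u\, ((\neg T(x) \lor \neg C(q)) \land \neg C(p) \lor C(u))

Move each ¬ inward, flipping quantifiers it crosses:
  (\forall x\, \exists q\, (\neg T(x) \lor \neg C(q))) \land (\forall p\, \neg C(p)) \lor (\forall u\, C(u))
All bound variables are already distinct, so no renaming is needed.
Finally move all quantifiers to the prefix:
  \forall x\, \exists q\, \forall p\, \forall u\, ((\neg T(x) \lor \neg C(q)) \land \neg C(p) \lor C(u))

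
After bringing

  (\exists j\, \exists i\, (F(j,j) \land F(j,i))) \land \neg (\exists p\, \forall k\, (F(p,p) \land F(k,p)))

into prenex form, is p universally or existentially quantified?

Move each ¬ inward, flipping quantifiers it crosses:
  (\exists j\, \exists i\, (F(j,j) \land F(j,i))) \land (\forall p\, \exists k\, (\neg F(p,p) \lor \neg F(k,p)))
Pull the quantifiers to the front (each side's bound variable is not free in the other side):
  \exists j\, \exists i\, \forall p\, \exists k\, (F(j,j) \land F(j,i) \land (\neg F(p,p) \lor \neg F(k,p)))
The quantifier \exists p sits under an odd number of negations, so it flips to \forall p.

universal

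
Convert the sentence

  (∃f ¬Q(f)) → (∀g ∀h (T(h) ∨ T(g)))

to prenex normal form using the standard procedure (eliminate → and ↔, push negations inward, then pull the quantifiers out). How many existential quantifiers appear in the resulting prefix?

First replace A → B with ¬A ∨ B.
  ¬(∃f ¬Q(f)) ∨ (∀g ∀h (T(h) ∨ T(g)))
Drive negations inward (¬∀x A ≡ ∃x ¬A, ¬∃x A ≡ ∀x ¬A, De Morgan for ∧/∨):
  (∀f Q(f)) ∨ (∀g ∀h (T(h) ∨ T(g)))
All bound variables are already distinct, so no renaming is needed.
Extract every quantifier outward, since the variables are now distinct and don't occur free across branches:
  ∀f ∀g ∀h (Q(f) ∨ T(h) ∨ T(g))
The prefix is ∀f ∀g ∀h: 3 universal, 0 existential.

0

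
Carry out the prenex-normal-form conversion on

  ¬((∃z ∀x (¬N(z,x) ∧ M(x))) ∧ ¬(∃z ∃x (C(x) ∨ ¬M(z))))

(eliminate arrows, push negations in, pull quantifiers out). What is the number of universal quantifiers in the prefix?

1

Push ¬ through the quantifiers and connectives to reach negation normal form:
  (∀z ∃x (N(z,x) ∨ ¬M(x))) ∨ (∃z ∃x (C(x) ∨ ¬M(z)))
Give each quantifier a distinct variable: z↦s, x↦v1.
  (∀z ∃x (N(z,x) ∨ ¬M(x))) ∨ (∃s ∃v1 (C(v1) ∨ ¬M(s)))
Extract every quantifier outward, since the variables are now distinct and don't occur free across branches:
  ∀z ∃x ∃s ∃v1 (N(z,x) ∨ ¬M(x) ∨ C(v1) ∨ ¬M(s))
The prefix is ∀z ∃x ∃s ∃v1: 1 universal, 3 existential.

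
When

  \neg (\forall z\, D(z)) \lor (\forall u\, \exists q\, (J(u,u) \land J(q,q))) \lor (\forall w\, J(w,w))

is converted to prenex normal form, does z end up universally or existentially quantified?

existential

Move each ¬ inward, flipping quantifiers it crosses:
  (\exists z\, \neg D(z)) \lor (\forall u\, \exists q\, (J(u,u) \land J(q,q))) \lor (\forall w\, J(w,w))
Finally move all quantifiers to the prefix:
  \exists z\, \forall u\, \exists q\, \forall w\, (\neg D(z) \lor J(u,u) \land J(q,q) \lor J(w,w))
The quantifier \forall z sits under an odd number of negations, so it flips to \exists z.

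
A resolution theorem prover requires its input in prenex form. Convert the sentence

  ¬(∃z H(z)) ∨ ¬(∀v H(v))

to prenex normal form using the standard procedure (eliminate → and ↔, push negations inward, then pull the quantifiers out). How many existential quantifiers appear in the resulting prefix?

Push ¬ through the quantifiers and connectives to reach negation normal form:
  (∀z ¬H(z)) ∨ (∃v ¬H(v))
All bound variables are already distinct, so no renaming is needed.
Finally move all quantifiers to the prefix:
  ∀z ∃v (¬H(z) ∨ ¬H(v))
The prefix is ∀z ∃v: 1 universal, 1 existential.

1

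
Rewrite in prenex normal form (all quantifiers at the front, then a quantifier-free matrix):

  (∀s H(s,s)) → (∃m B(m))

∃s ∃m (¬H(s,s) ∨ B(m))

Rewrite implications/biconditionals: A → B as ¬A ∨ B.
  ¬(∀s H(s,s)) ∨ (∃m B(m))
Drive negations inward (¬∀x A ≡ ∃x ¬A, ¬∃x A ≡ ∀x ¬A, De Morgan for ∧/∨):
  (∃s ¬H(s,s)) ∨ (∃m B(m))
All bound variables are already distinct, so no renaming is needed.
Extract every quantifier outward, since the variables are now distinct and don't occur free across branches:
  ∃s ∃m (¬H(s,s) ∨ B(m))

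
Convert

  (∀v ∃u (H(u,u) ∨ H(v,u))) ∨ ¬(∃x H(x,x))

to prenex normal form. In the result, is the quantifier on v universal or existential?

Move each ¬ inward, flipping quantifiers it crosses:
  (∀v ∃u (H(u,u) ∨ H(v,u))) ∨ (∀x ¬H(x,x))
All bound variables are already distinct, so no renaming is needed.
Pull the quantifiers to the front (each side's bound variable is not free in the other side):
  ∀v ∃u ∀x (H(u,u) ∨ H(v,u) ∨ ¬H(x,x))
The quantifier ∀v sits under an even number of negations, so it remains universal.

universal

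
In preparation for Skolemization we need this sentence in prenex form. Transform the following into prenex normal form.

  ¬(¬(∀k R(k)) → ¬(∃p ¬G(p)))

Eliminate → and ↔ using ¬ and ∨.
  ¬(¬¬(∀k R(k)) ∨ ¬(∃p ¬G(p)))
Move each ¬ inward, flipping quantifiers it crosses:
  (∃k ¬R(k)) ∧ (∃p ¬G(p))
All bound variables are already distinct, so no renaming is needed.
Extract every quantifier outward, since the variables are now distinct and don't occur free across branches:
  ∃k ∃p (¬R(k) ∧ ¬G(p))

∃k ∃p (¬R(k) ∧ ¬G(p))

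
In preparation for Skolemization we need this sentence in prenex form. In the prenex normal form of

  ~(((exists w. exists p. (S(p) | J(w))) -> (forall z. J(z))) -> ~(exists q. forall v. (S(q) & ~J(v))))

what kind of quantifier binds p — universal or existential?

First replace A → B with ¬A ∨ B.
  ~(~(~(exists w. exists p. (S(p) | J(w))) | (forall z. J(z))) | ~(exists q. forall v. (S(q) & ~J(v))))
Push ¬ through the quantifiers and connectives to reach negation normal form:
  ((forall w. forall p. (~S(p) & ~J(w))) | (forall z. J(z))) & (exists q. forall v. (S(q) & ~J(v)))
Extract every quantifier outward, since the variables are now distinct and don't occur free across branches:
  forall w. forall p. forall z. exists q. forall v. ((~S(p) & ~J(w) | J(z)) & S(q) & ~J(v))
The quantifier exists p sits under an odd number of negations (counting the antecedent side of each →), so it flips to forall p.

universal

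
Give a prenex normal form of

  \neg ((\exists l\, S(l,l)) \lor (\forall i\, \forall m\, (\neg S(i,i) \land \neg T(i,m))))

\forall l\, \exists i\, \exists m\, (\neg S(l,l) \land (S(i,i) \lor T(i,m)))

Move each ¬ inward, flipping quantifiers it crosses:
  (\forall l\, \neg S(l,l)) \land (\exists i\, \exists m\, (S(i,i) \lor T(i,m)))
Finally move all quantifiers to the prefix:
  \forall l\, \exists i\, \exists m\, (\neg S(l,l) \land (S(i,i) \lor T(i,m)))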